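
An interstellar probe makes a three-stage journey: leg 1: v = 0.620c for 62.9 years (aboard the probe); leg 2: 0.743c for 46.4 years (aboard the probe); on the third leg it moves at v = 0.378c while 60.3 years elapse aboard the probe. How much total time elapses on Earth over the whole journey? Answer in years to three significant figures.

Leg 1: γ = 1/√(1 − 0.620²) = 1/√0.6156 = 1.275; Δt_1 = 1.275 × 62.9 = 80.17 years.
Leg 2: γ = 1/√(1 − 0.743²) = 1/√0.4480 = 1.494; Δt_2 = 1.494 × 46.4 = 69.33 years.
Leg 3: γ = 1/√(1 − 0.378²) = 1/√0.8571 = 1.080; Δt_3 = 1.080 × 60.3 = 65.13 years.
Total: 80.17 + 69.33 + 65.13 years.

Δt = 215 years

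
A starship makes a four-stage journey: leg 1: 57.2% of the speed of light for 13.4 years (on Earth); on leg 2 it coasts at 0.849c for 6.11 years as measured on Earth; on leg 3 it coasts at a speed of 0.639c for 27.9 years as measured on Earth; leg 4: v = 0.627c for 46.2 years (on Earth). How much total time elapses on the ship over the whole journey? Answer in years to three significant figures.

Leg 1: β = 0.572; γ = 1/√(1 − 0.572²) = 1/√0.6728 = 1.219; τ_1 = 13.4/1.219 = 10.99 years.
Leg 2: γ = 1/√(1 − 0.849²) = 1/√0.2792 = 1.893; τ_2 = 6.11/1.893 = 3.228 years.
Leg 3: γ = 1/√(1 − 0.639²) = 1/√0.5917 = 1.300; τ_3 = 27.9/1.300 = 21.46 years.
Leg 4: γ = 1/√(1 − 0.627²) = 1/√0.6069 = 1.284; τ_4 = 46.2/1.284 = 35.99 years.
Total: 10.99 + 3.228 + 21.46 + 35.99 years.

τ = 71.7 years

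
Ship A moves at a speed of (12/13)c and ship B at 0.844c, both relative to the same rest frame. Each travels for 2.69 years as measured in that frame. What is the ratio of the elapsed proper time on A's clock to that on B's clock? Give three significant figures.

A: γ = 1/√(1 − (12/13)²) = 13/5 = 2.600. B: γ = 1/√(1 − 0.844²) = 1/√0.2877 = 1.864.
τ_A/τ_B = γ_B/γ_A = 1.864/2.600 = 0.7171, so τ_A/τ_B = 0.7171.

τ_A/τ_B = 0.717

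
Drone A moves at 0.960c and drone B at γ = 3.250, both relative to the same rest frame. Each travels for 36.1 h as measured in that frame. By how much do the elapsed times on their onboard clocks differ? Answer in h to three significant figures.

A: γ = 1/√(1 − 0.960²) = 25/7 ≈ 3.571; τ_A = 36.1/3.571 = 10.11 h.
B: γ = 3.250; τ_B = 36.1/3.250 = 11.11 h.

|τ_A − τ_B| = 1.00 h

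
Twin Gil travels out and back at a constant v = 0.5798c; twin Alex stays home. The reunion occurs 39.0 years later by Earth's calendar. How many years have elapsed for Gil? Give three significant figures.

γ = 1/√(1 − 0.5798²) = 1/√0.6638 = 1.227
Gil's clock measures proper time along the trip: τ = Δt/γ = 39.0/1.227 years.

τ = 31.8 years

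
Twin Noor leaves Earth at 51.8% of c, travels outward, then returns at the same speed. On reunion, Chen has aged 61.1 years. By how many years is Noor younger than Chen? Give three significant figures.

β = 0.518; γ = 1/√(1 − 0.518²) = 1/√0.7317 = 1.169
Noor's elapsed proper time: τ = 61.1/1.169 = 52.26 years.
Age gap = Δt − τ = 61.1 − 52.26 years.

Δt − τ = 8.84 years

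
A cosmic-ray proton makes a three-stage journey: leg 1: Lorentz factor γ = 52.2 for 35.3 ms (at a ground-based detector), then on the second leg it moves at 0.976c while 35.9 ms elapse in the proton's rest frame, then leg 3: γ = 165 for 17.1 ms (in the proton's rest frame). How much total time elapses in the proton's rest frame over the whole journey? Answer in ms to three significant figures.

Leg 1: γ = 52.2; τ_1 = 35.3/52.20 = 0.6762 ms.
Leg 2: 35.9 ms is already measured in the proton's rest frame.
Leg 3: 17.1 ms is already measured in the proton's rest frame.
Total: 0.6762 + 35.90 + 17.10 ms.

τ = 53.7 ms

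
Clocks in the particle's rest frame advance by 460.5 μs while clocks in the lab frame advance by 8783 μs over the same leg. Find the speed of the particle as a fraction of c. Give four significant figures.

The proper time is measured in the particle's rest frame (both events occur at the particle's location); Δt is measured in the lab frame. γ = Δt/τ = 8783/460.5 = 19.07.
β = √(1 − 1/γ²) = √(1 − 0.002749) = √0.9973

β = 0.9986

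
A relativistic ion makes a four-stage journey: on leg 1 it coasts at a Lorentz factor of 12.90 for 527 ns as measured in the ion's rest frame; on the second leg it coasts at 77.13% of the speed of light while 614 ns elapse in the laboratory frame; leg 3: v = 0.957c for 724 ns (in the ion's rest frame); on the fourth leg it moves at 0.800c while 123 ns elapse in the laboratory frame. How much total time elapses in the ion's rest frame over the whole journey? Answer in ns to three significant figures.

τ = 1720 ns

Leg 1: 527 ns is already measured in the ion's rest frame.
Leg 2: β = 0.7713; γ = 1/√(1 − 0.7713²) = 1/√0.4051 = 1.571; τ_2 = 614/1.571 = 390.8 ns.
Leg 3: 724 ns is already measured in the ion's rest frame.
Leg 4: γ = 1/√(1 − 0.800²) = 5/3 ≈ 1.667; τ_4 = 123/1.667 = 73.80 ns.
Total: 527.0 + 390.8 + 724.0 + 73.80 ns.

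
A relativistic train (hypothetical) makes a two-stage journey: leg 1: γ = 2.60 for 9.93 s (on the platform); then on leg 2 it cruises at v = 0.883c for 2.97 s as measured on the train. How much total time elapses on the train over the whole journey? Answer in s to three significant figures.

τ = 6.79 s

Leg 1: γ = 2.60; τ_1 = 9.93/2.600 = 3.819 s.
Leg 2: 2.97 s is already measured on the train.
Total: 3.819 + 2.970 s.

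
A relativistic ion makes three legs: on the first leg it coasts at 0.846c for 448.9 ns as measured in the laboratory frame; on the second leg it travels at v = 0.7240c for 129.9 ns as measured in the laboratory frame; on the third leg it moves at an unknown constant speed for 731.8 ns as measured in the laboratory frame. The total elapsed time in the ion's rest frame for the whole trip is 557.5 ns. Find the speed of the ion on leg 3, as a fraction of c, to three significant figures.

Leg 1: γ = 1/√(1 − 0.846²) = 1/√0.2843 = 1.876; τ_1 = 448.9/1.876 = 239.3 ns.
Leg 2: γ = 1/√(1 − 0.7240²) = 1/√0.4758 = 1.450; τ_2 = 129.9/1.450 = 89.61 ns.
Leg 3: speed unknown; τ_3 = 731.8/γ_3.
Total proper time: 239.3 + 89.61 + τ_3 = 557.5, so τ_3 = 557.5 − 329.0 = 228.5 ns.
γ_3 = 731.8/228.5 = 3.202; β = √(1 − 1/γ²) = √0.9025.

β = 0.950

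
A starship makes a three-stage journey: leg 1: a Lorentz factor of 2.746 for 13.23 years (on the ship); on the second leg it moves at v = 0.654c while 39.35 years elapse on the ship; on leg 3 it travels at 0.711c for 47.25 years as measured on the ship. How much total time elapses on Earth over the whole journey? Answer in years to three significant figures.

Leg 1: γ = 2.746; Δt_1 = 2.746 × 13.23 = 36.33 years.
Leg 2: γ = 1/√(1 − 0.654²) = 1/√0.5723 = 1.322; Δt_2 = 1.322 × 39.35 = 52.02 years.
Leg 3: γ = 1/√(1 − 0.711²) = 1/√0.4945 = 1.422; Δt_3 = 1.422 × 47.25 = 67.19 years.
Total: 36.33 + 52.02 + 67.19 years.

Δt = 156 years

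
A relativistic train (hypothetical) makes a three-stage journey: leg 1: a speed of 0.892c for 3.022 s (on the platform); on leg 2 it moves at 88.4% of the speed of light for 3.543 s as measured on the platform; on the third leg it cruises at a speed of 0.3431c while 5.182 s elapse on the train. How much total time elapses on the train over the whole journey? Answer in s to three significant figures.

Leg 1: γ = 1/√(1 − 0.892²) = 1/√0.2043 = 2.212; τ_1 = 3.022/2.212 = 1.366 s.
Leg 2: β = 0.884; γ = 1/√(1 − 0.884²) = 1/√0.2185 = 2.139; τ_2 = 3.543/2.139 = 1.656 s.
Leg 3: 5.182 s is already measured on the train.
Total: 1.366 + 1.656 + 5.182 s.

τ = 8.20 s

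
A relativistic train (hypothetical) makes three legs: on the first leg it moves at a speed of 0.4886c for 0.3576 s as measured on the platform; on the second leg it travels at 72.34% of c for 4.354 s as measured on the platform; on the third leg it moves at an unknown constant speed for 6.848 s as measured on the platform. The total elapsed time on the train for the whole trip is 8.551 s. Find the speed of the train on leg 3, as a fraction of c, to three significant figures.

Leg 1: γ = 1/√(1 − 0.4886²) = 1/√0.7613 = 1.146; τ_1 = 0.3576/1.146 = 0.3120 s.
Leg 2: β = 0.7234; γ = 1/√(1 − 0.7234²) = 1/√0.4767 = 1.448; τ_2 = 4.354/1.448 = 3.006 s.
Leg 3: speed unknown; τ_3 = 6.848/γ_3.
Total proper time: 0.3120 + 3.006 + τ_3 = 8.551, so τ_3 = 8.551 − 3.318 = 5.233 s.
γ_3 = 6.848/5.233 = 1.309; β = √(1 − 1/γ²) = √0.4161.

β = 0.645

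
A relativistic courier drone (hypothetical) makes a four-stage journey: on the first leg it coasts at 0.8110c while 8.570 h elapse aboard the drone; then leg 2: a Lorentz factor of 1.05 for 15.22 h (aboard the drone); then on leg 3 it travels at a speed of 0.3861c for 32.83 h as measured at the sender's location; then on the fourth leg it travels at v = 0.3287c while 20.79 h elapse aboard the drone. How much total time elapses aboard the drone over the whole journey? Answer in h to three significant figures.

Leg 1: 8.570 h is already measured aboard the drone.
Leg 2: 15.22 h is already measured aboard the drone.
Leg 3: γ = 1/√(1 − 0.3861²) = 1/√0.8509 = 1.084; τ_3 = 32.83/1.084 = 30.28 h.
Leg 4: 20.79 h is already measured aboard the drone.
Total: 8.570 + 15.22 + 30.28 + 20.79 h.

τ = 74.9 h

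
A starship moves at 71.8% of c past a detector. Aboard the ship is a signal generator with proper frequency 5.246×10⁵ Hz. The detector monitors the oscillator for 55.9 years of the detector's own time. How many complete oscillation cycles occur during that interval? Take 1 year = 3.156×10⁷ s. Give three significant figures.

N = 6.44×10¹⁴

β = 0.718; γ = 1/√(1 − 0.718²) = 1/√0.4845 = 1.437
During 55.9 years of lab time, the oscillator's proper time advances by τ = Δt/γ = 55.9/1.437 = 38.91 years = 1.228×10⁹ s.
N = f × τ = 5.246×10⁵ × 1.228×10⁹ = 6.442×10¹⁴.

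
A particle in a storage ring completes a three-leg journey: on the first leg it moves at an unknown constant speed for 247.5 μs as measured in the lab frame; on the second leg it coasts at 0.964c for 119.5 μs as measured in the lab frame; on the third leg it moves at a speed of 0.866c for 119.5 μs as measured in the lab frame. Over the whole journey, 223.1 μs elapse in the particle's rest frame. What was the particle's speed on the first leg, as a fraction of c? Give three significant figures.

Leg 1: speed unknown; τ_1 = 247.5/γ_1.
Leg 2: γ = 1/√(1 − 0.964²) = 1/√0.07070 = 3.761; τ_2 = 119.5/3.761 = 31.78 μs.
Leg 3: γ = 1/√(1 − 0.866²) = 1/√0.2500 = 2.000; τ_3 = 119.5/2.000 = 59.76 μs.
Total proper time: τ_1 + 31.78 + 59.76 = 223.1, so τ_1 = 223.1 − 91.53 = 131.6 μs.
γ_1 = 247.5/131.6 = 1.881; β = √(1 − 1/γ²) = √0.7174.

β = 0.847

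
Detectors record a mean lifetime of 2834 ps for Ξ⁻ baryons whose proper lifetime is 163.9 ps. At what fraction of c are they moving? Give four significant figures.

γ = Δt/τ₀ = 2834/163.9 = 17.29
β = √(1 − 1/γ²) = √(1 − 0.003345) = √0.9967

v = 0.9983c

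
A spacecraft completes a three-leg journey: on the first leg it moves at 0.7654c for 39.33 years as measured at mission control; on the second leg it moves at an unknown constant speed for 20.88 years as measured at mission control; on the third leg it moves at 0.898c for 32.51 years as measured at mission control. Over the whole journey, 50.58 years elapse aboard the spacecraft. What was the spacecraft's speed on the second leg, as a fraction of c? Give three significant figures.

Leg 1: γ = 1/√(1 − 0.7654²) = 1/√0.4142 = 1.554; τ_1 = 39.33/1.554 = 25.31 years.
Leg 2: speed unknown; τ_2 = 20.88/γ_2.
Leg 3: γ = 1/√(1 − 0.898²) = 1/√0.1936 = 2.273; τ_3 = 32.51/2.273 = 14.30 years.
Total proper time: 25.31 + τ_2 + 14.30 = 50.58, so τ_2 = 50.58 − 39.62 = 10.96 years.
γ_2 = 20.88/10.96 = 1.904; β = √(1 − 1/γ²) = √0.7242.

β = 0.851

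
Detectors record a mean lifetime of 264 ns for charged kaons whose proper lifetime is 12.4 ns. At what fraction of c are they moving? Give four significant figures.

v = 0.9989c

γ = Δt/τ₀ = 264/12.4 = 21.29
β = √(1 − 1/γ²) = √(1 − 0.002206) = √0.9978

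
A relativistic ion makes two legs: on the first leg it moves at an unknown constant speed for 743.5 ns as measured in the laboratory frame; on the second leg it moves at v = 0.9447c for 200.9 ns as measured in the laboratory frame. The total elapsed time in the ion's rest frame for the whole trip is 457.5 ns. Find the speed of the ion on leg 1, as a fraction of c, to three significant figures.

Leg 1: speed unknown; τ_1 = 743.5/γ_1.
Leg 2: γ = 1/√(1 − 0.9447²) = 1/√0.1075 = 3.049; τ_2 = 200.9/3.049 = 65.88 ns.
Total proper time: τ_1 + 65.88 = 457.5, so τ_1 = 457.5 − 65.88 = 391.6 ns.
γ_1 = 743.5/391.6 = 1.899; β = √(1 − 1/γ²) = √0.7226.

β = 0.850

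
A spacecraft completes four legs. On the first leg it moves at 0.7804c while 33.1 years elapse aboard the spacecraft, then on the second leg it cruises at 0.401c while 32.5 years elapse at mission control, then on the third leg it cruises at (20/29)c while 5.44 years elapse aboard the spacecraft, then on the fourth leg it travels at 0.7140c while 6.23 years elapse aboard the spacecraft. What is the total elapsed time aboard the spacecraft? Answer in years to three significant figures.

τ = 74.5 years

Leg 1: 33.1 years is already measured aboard the spacecraft.
Leg 2: γ = 1/√(1 − 0.401²) = 1/√0.8392 = 1.092; τ_2 = 32.5/1.092 = 29.77 years.
Leg 3: 5.44 years is already measured aboard the spacecraft.
Leg 4: 6.23 years is already measured aboard the spacecraft.
Total: 33.10 + 29.77 + 5.440 + 6.230 years.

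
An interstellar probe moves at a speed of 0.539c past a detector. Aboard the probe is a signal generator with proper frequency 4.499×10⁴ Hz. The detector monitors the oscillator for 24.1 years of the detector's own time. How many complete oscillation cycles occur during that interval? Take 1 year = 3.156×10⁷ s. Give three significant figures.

N = 2.88×10¹³

γ = 1/√(1 − 0.539²) = 1/√0.7095 = 1.187
During 24.1 years of lab time, the oscillator's proper time advances by τ = Δt/γ = 24.1/1.187 = 20.30 years = 6.407×10⁸ s.
N = f × τ = 4.499×10⁴ × 6.407×10⁸ = 2.882×10¹³.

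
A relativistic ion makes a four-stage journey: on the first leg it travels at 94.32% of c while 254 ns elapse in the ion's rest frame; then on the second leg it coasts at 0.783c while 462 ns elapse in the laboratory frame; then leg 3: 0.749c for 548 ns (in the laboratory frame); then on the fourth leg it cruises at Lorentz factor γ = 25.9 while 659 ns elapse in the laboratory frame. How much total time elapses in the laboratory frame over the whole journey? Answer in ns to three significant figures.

Leg 1: β = 0.9432; γ = 1/√(1 − 0.9432²) = 1/√0.1104 = 3.010; Δt_1 = 3.010 × 254 = 764.5 ns.
Leg 2: 462 ns is already measured in the laboratory frame.
Leg 3: 548 ns is already measured in the laboratory frame.
Leg 4: 659 ns is already measured in the laboratory frame.
Total: 764.5 + 462.0 + 548.0 + 659.0 ns.

Δt = 2430 ns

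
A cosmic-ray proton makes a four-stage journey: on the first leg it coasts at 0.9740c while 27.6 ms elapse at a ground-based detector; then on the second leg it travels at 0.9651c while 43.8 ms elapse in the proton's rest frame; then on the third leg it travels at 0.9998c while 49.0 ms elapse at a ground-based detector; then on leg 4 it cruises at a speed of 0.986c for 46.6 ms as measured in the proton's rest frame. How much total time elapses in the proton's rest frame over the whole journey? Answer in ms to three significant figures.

Leg 1: γ = 1/√(1 − 0.9740²) = 1/√0.05132 = 4.414; τ_1 = 27.6/4.414 = 6.253 ms.
Leg 2: 43.8 ms is already measured in the proton's rest frame.
Leg 3: γ = 1/√(1 − 0.9998²) = 1/√4.000×10⁻⁴ = 50.00; τ_3 = 49.0/50.00 = 0.9800 ms.
Leg 4: 46.6 ms is already measured in the proton's rest frame.
Total: 6.253 + 43.80 + 0.9800 + 46.60 ms.

τ = 97.6 ms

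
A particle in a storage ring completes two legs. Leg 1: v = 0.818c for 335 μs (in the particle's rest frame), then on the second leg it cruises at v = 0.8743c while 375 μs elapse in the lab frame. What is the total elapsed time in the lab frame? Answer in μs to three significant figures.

Δt = 957 μs

Leg 1: γ = 1/√(1 − 0.818²) = 1/√0.3309 = 1.738; Δt_1 = 1.738 × 335 = 582.4 μs.
Leg 2: 375 μs is already measured in the lab frame.
Total: 582.4 + 375.0 μs.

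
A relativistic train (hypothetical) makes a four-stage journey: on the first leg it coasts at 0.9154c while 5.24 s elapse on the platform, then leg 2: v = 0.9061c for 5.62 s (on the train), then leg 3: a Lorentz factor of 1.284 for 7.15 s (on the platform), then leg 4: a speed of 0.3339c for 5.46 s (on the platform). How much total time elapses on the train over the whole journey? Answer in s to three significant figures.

τ = 18.4 s

Leg 1: γ = 1/√(1 − 0.9154²) = 1/√0.1620 = 2.484; τ_1 = 5.24/2.484 = 2.109 s.
Leg 2: 5.62 s is already measured on the train.
Leg 3: γ = 1.284; τ_3 = 7.15/1.284 = 5.569 s.
Leg 4: γ = 1/√(1 − 0.3339²) = 1/√0.8885 = 1.061; τ_4 = 5.46/1.061 = 5.147 s.
Total: 2.109 + 5.620 + 5.569 + 5.147 s.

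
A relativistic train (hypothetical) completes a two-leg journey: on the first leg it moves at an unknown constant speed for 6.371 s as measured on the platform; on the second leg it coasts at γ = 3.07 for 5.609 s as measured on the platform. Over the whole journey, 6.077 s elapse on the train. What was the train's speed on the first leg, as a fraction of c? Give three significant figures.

β = 0.745

Leg 1: speed unknown; τ_1 = 6.371/γ_1.
Leg 2: γ = 3.07; τ_2 = 5.609/3.070 = 1.827 s.
Total proper time: τ_1 + 1.827 = 6.077, so τ_1 = 6.077 − 1.827 = 4.250 s.
γ_1 = 6.371/4.250 = 1.499; β = √(1 − 1/γ²) = √0.5550.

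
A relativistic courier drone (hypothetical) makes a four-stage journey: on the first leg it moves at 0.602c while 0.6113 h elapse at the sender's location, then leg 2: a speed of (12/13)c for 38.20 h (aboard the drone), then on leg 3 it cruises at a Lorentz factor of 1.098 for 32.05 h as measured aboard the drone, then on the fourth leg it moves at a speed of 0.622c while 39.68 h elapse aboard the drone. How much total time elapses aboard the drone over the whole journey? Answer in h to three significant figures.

Leg 1: γ = 1/√(1 − 0.602²) = 1/√0.6376 = 1.252; τ_1 = 0.6113/1.252 = 0.4881 h.
Leg 2: 38.20 h is already measured aboard the drone.
Leg 3: 32.05 h is already measured aboard the drone.
Leg 4: 39.68 h is already measured aboard the drone.
Total: 0.4881 + 38.20 + 32.05 + 39.68 h.

τ = 110 h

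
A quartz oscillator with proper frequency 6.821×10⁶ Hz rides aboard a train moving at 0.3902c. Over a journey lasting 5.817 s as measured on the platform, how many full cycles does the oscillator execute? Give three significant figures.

N = 3.65×10⁷

γ = 1/√(1 − 0.3902²) = 1/√0.8477 = 1.086
The oscillator's own cycle count is N = f × τ where τ is the proper time on the train. τ = Δt/γ = 5.817/1.086 = 5.356 s = 5.356×10⁰ s.
N = 6.821×10⁶ × 5.356×10⁰ = 3.653×10⁷.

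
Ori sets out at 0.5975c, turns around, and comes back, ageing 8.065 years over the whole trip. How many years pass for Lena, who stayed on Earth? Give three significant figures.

γ = 1/√(1 − 0.5975²) = 1/√0.6430 = 1.247
Earth-frame duration is the dilated interval: Δt = γτ = 1.247 × 8.065 years.

Δt = 10.1 years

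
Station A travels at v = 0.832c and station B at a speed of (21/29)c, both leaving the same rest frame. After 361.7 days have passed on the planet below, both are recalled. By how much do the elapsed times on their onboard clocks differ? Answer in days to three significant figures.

A: γ = 1/√(1 − 0.832²) = 1/√0.3078 = 1.803; τ_A = 361.7/1.803 = 200.7 days.
B: γ = 1/√(1 − (21/29)²) = 29/20 = 1.450; τ_B = 361.7/1.450 = 249.4 days.

|τ_A − τ_B| = 48.8 days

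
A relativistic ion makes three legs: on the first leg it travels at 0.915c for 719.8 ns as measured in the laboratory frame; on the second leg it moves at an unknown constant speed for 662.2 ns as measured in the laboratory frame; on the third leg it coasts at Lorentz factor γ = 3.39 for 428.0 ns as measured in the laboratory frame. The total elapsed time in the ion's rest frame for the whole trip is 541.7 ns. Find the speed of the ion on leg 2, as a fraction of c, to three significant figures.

Leg 1: γ = 1/√(1 − 0.915²) = 1/√0.1628 = 2.479; τ_1 = 719.8/2.479 = 290.4 ns.
Leg 2: speed unknown; τ_2 = 662.2/γ_2.
Leg 3: γ = 3.39; τ_3 = 428.0/3.390 = 126.3 ns.
Total proper time: 290.4 + τ_2 + 126.3 = 541.7, so τ_2 = 541.7 − 416.7 = 125.0 ns.
γ_2 = 662.2/125.0 = 5.296; β = √(1 − 1/γ²) = √0.9643.

β = 0.982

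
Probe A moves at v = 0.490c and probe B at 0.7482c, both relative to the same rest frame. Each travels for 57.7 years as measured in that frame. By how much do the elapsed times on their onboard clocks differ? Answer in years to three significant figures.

|τ_A − τ_B| = 12.0 years

A: γ = 1/√(1 − 0.490²) = 1/√0.7599 = 1.147; τ_A = 57.7/1.147 = 50.30 years.
B: γ = 1/√(1 − 0.7482²) = 1/√0.4402 = 1.507; τ_B = 57.7/1.507 = 38.28 years.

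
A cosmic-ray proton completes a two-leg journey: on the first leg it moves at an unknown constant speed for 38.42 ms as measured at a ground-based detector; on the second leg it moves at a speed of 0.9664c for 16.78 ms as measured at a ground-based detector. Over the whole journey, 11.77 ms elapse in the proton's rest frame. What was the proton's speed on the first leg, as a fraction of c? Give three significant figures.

Leg 1: speed unknown; τ_1 = 38.42/γ_1.
Leg 2: γ = 1/√(1 − 0.9664²) = 1/√0.06607 = 3.890; τ_2 = 16.78/3.890 = 4.313 ms.
Total proper time: τ_1 + 4.313 = 11.77, so τ_1 = 11.77 − 4.313 = 7.457 ms.
γ_1 = 38.42/7.457 = 5.152; β = √(1 − 1/γ²) = √0.9623.

β = 0.981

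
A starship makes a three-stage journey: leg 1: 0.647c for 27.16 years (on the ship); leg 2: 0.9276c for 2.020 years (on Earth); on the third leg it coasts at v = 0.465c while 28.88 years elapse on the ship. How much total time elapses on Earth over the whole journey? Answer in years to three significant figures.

Leg 1: γ = 1/√(1 − 0.647²) = 1/√0.5814 = 1.311; Δt_1 = 1.311 × 27.16 = 35.62 years.
Leg 2: 2.020 years is already measured on Earth.
Leg 3: γ = 1/√(1 − 0.465²) = 1/√0.7838 = 1.130; Δt_3 = 1.130 × 28.88 = 32.62 years.
Total: 35.62 + 2.020 + 32.62 years.

Δt = 70.3 years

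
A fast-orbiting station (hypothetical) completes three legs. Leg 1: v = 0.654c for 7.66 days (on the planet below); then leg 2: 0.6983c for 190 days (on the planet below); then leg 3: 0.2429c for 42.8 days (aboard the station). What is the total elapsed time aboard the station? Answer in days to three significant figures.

τ = 185 days

Leg 1: γ = 1/√(1 − 0.654²) = 1/√0.5723 = 1.322; τ_1 = 7.66/1.322 = 5.795 days.
Leg 2: γ = 1/√(1 − 0.6983²) = 1/√0.5124 = 1.397; τ_2 = 190/1.397 = 136.0 days.
Leg 3: 42.8 days is already measured aboard the station.
Total: 5.795 + 136.0 + 42.80 days.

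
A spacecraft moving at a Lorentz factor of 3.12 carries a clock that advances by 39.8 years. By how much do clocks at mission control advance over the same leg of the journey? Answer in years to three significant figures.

γ = 3.12
The interval measured aboard the spacecraft is the proper time (both events occur at the same place in that frame); the lab-frame interval is Δt = γτ = 3.120 × 39.8 years.

Δt = 124 years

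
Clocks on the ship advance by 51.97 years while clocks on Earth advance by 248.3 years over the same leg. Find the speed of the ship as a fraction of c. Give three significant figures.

The proper time is measured on the ship (both events occur at the ship's location); Δt is measured on Earth. γ = Δt/τ = 248.3/51.97 = 4.778.
β = √(1 − 1/γ²) = √(1 − 0.04381) = √0.9562

β = 0.978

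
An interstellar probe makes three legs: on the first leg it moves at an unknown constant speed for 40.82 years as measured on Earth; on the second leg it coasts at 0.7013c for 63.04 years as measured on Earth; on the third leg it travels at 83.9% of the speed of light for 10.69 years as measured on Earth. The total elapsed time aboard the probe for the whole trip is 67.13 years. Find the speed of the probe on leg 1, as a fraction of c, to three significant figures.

β = 0.916

Leg 1: speed unknown; τ_1 = 40.82/γ_1.
Leg 2: γ = 1/√(1 − 0.7013²) = 1/√0.5082 = 1.403; τ_2 = 63.04/1.403 = 44.94 years.
Leg 3: β = 0.839; γ = 1/√(1 − 0.839²) = 1/√0.2961 = 1.838; τ_3 = 10.69/1.838 = 5.817 years.
Total proper time: τ_1 + 44.94 + 5.817 = 67.13, so τ_1 = 67.13 − 50.76 = 16.37 years.
γ_1 = 40.82/16.37 = 2.493; β = √(1 − 1/γ²) = √0.8391.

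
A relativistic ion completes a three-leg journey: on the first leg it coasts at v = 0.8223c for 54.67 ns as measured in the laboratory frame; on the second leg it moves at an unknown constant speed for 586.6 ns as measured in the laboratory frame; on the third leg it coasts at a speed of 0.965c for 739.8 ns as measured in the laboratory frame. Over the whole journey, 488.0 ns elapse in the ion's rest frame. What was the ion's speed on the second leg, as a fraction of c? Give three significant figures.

Leg 1: γ = 1/√(1 − 0.8223²) = 1/√0.3238 = 1.757; τ_1 = 54.67/1.757 = 31.11 ns.
Leg 2: speed unknown; τ_2 = 586.6/γ_2.
Leg 3: γ = 1/√(1 − 0.965²) = 1/√0.06878 = 3.813; τ_3 = 739.8/3.813 = 194.0 ns.
Total proper time: 31.11 + τ_2 + 194.0 = 488.0, so τ_2 = 488.0 − 225.1 = 262.9 ns.
γ_2 = 586.6/262.9 = 2.231; β = √(1 − 1/γ²) = √0.7992.

β = 0.894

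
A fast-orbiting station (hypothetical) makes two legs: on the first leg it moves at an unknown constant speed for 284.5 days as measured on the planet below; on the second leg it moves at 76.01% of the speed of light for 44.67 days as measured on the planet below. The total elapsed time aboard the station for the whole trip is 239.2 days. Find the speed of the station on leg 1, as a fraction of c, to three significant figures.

β = 0.674

Leg 1: speed unknown; τ_1 = 284.5/γ_1.
Leg 2: β = 0.7601; γ = 1/√(1 − 0.7601²) = 1/√0.4222 = 1.539; τ_2 = 44.67/1.539 = 29.03 days.
Total proper time: τ_1 + 29.03 = 239.2, so τ_1 = 239.2 − 29.03 = 210.2 days.
γ_1 = 284.5/210.2 = 1.354; β = √(1 − 1/γ²) = √0.4543.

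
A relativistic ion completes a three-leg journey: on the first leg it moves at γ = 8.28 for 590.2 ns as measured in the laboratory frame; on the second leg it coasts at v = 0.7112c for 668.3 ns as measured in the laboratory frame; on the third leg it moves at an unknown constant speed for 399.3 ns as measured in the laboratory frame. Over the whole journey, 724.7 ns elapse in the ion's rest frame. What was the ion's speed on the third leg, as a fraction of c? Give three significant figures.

Leg 1: γ = 8.28; τ_1 = 590.2/8.280 = 71.28 ns.
Leg 2: γ = 1/√(1 − 0.7112²) = 1/√0.4942 = 1.422; τ_2 = 668.3/1.422 = 469.8 ns.
Leg 3: speed unknown; τ_3 = 399.3/γ_3.
Total proper time: 71.28 + 469.8 + τ_3 = 724.7, so τ_3 = 724.7 − 541.1 = 183.6 ns.
γ_3 = 399.3/183.6 = 2.175; β = √(1 − 1/γ²) = √0.7886.

β = 0.888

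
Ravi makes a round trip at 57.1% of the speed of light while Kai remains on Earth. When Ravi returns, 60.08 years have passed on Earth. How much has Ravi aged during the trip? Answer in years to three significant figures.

τ = 49.3 years

β = 0.571; γ = 1/√(1 − 0.571²) = 1/√0.6740 = 1.218
Ravi's clock measures proper time along the trip: τ = Δt/γ = 60.08/1.218 years.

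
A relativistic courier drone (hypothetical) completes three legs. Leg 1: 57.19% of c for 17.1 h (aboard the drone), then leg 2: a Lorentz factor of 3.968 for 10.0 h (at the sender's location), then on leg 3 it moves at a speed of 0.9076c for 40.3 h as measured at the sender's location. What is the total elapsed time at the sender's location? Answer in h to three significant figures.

Δt = 71.1 h

Leg 1: β = 0.5719; γ = 1/√(1 − 0.5719²) = 1/√0.6729 = 1.219; Δt_1 = 1.219 × 17.1 = 20.85 h.
Leg 2: 10.0 h is already measured at the sender's location.
Leg 3: 40.3 h is already measured at the sender's location.
Total: 20.85 + 10.00 + 40.30 h.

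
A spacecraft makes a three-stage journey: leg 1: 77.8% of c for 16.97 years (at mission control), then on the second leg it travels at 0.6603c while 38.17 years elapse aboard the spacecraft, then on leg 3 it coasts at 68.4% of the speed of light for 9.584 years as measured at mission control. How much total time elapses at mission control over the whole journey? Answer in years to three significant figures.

Leg 1: 16.97 years is already measured at mission control.
Leg 2: γ = 1/√(1 − 0.6603²) = 1/√0.5640 = 1.332; Δt_2 = 1.332 × 38.17 = 50.83 years.
Leg 3: 9.584 years is already measured at mission control.
Total: 16.97 + 50.83 + 9.584 years.

Δt = 77.4 years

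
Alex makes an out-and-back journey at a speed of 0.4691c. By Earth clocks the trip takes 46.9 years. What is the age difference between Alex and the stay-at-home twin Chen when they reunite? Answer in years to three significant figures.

γ = 1/√(1 − 0.4691²) = 1/√0.7799 = 1.132
Alex's elapsed proper time: τ = 46.9/1.132 = 41.42 years.
Age gap = Δt − τ = 46.9 − 41.42 years.

Δt − τ = 5.48 years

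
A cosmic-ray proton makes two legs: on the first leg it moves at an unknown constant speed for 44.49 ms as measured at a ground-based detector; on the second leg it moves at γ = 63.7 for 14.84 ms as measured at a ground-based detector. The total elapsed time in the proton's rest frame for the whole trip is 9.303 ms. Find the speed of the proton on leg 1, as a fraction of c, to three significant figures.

Leg 1: speed unknown; τ_1 = 44.49/γ_1.
Leg 2: γ = 63.7; τ_2 = 14.84/63.70 = 0.2330 ms.
Total proper time: τ_1 + 0.2330 = 9.303, so τ_1 = 9.303 − 0.2330 = 9.070 ms.
γ_1 = 44.49/9.070 = 4.905; β = √(1 − 1/γ²) = √0.9584.

β = 0.979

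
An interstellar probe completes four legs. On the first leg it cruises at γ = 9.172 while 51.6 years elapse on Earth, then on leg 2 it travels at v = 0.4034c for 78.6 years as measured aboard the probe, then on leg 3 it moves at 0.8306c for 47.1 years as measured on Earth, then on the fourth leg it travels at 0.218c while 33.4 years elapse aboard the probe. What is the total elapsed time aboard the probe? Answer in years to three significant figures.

τ = 144 years

Leg 1: γ = 9.172; τ_1 = 51.6/9.172 = 5.626 years.
Leg 2: 78.6 years is already measured aboard the probe.
Leg 3: γ = 1/√(1 − 0.8306²) = 1/√0.3101 = 1.796; τ_3 = 47.1/1.796 = 26.23 years.
Leg 4: 33.4 years is already measured aboard the probe.
Total: 5.626 + 78.60 + 26.23 + 33.40 years.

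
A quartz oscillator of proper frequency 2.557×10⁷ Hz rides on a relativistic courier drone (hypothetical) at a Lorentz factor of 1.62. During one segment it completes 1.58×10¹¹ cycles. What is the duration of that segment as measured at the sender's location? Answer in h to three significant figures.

γ = 1.62
Proper time for N cycles: τ = N/f = 1.58×10¹¹/(2.557×10⁷) = 6.179×10³ s = 1.716 h.
Lab-frame duration Δt = γτ = 1.620 × 1.716 = 2.781 h.

Δt = 2.78 h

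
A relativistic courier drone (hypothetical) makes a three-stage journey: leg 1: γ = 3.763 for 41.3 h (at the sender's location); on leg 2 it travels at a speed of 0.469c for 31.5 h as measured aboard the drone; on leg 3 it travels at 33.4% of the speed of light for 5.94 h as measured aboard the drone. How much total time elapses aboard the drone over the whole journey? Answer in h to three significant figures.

τ = 48.4 h

Leg 1: γ = 3.763; τ_1 = 41.3/3.763 = 10.98 h.
Leg 2: 31.5 h is already measured aboard the drone.
Leg 3: 5.94 h is already measured aboard the drone.
Total: 10.98 + 31.50 + 5.940 h.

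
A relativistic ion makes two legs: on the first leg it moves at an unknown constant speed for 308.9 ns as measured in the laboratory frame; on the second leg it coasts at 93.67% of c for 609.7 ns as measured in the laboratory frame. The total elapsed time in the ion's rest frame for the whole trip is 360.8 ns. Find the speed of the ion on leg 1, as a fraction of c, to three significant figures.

Leg 1: speed unknown; τ_1 = 308.9/γ_1.
Leg 2: β = 0.9367; γ = 1/√(1 − 0.9367²) = 1/√0.1226 = 2.856; τ_2 = 609.7/2.856 = 213.5 ns.
Total proper time: τ_1 + 213.5 = 360.8, so τ_1 = 360.8 − 213.5 = 147.3 ns.
γ_1 = 308.9/147.3 = 2.097; β = √(1 − 1/γ²) = √0.7725.

β = 0.879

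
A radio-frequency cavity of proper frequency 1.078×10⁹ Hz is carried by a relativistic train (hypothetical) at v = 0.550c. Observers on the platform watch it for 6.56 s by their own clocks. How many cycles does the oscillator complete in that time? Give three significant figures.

γ = 1/√(1 − 0.550²) = 1/√0.6975 = 1.197
During 6.56 s of lab time, the oscillator's proper time advances by τ = Δt/γ = 6.56/1.197 = 5.479 s = 5.479×10⁰ s.
N = f × τ = 1.078×10⁹ × 5.479×10⁰ = 5.906×10⁹.

N = 5.91×10⁹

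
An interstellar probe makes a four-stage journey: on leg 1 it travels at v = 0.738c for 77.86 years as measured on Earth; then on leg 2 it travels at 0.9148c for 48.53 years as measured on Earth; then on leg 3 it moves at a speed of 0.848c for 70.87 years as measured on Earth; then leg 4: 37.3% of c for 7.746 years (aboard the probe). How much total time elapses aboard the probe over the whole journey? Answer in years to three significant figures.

τ = 117 years

Leg 1: γ = 1/√(1 − 0.738²) = 1/√0.4554 = 1.482; τ_1 = 77.86/1.482 = 52.54 years.
Leg 2: γ = 1/√(1 − 0.9148²) = 1/√0.1631 = 2.476; τ_2 = 48.53/2.476 = 19.60 years.
Leg 3: γ = 1/√(1 − 0.848²) = 1/√0.2809 = 1.887; τ_3 = 70.87/1.887 = 37.56 years.
Leg 4: 7.746 years is already measured aboard the probe.
Total: 52.54 + 19.60 + 37.56 + 7.746 years.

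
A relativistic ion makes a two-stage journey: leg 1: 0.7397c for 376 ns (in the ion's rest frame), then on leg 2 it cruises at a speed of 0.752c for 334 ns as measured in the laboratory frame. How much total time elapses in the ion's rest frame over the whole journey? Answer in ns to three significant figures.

Leg 1: 376 ns is already measured in the ion's rest frame.
Leg 2: γ = 1/√(1 − 0.752²) = 1/√0.4345 = 1.517; τ_2 = 334/1.517 = 220.2 ns.
Total: 376.0 + 220.2 ns.

τ = 596 ns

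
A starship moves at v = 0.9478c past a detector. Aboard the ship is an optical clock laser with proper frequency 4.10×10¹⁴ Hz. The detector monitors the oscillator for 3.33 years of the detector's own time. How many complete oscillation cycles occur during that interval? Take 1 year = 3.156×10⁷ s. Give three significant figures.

γ = 1/√(1 − 0.9478²) = 1/√0.1017 = 3.136
During 3.33 years of lab time, the oscillator's proper time advances by τ = Δt/γ = 3.33/3.136 = 1.062 years = 3.351×10⁷ s.
N = f × τ = 4.10×10¹⁴ × 3.351×10⁷ = 1.374×10²².

N = 1.37×10²²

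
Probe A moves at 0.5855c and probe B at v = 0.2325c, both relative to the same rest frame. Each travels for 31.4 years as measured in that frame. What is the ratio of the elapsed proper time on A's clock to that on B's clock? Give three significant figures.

A: γ = 1/√(1 − 0.5855²) = 1/√0.6572 = 1.234. B: γ = 1/√(1 − 0.2325²) = 1/√0.9459 = 1.028.
τ_A/τ_B = γ_B/γ_A = 1.028/1.234 = 0.8335, so τ_A/τ_B = 0.8335.

τ_A/τ_B = 0.834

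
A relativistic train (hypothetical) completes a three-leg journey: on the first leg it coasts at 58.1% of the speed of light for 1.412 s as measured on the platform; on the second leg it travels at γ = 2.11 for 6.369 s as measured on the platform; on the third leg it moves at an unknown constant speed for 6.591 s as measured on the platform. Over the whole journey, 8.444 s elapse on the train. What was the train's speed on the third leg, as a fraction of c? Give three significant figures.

β = 0.761

Leg 1: β = 0.581; γ = 1/√(1 − 0.581²) = 1/√0.6624 = 1.229; τ_1 = 1.412/1.229 = 1.149 s.
Leg 2: γ = 2.11; τ_2 = 6.369/2.110 = 3.018 s.
Leg 3: speed unknown; τ_3 = 6.591/γ_3.
Total proper time: 1.149 + 3.018 + τ_3 = 8.444, so τ_3 = 8.444 − 4.168 = 4.276 s.
γ_3 = 6.591/4.276 = 1.541; β = √(1 − 1/γ²) = √0.5790.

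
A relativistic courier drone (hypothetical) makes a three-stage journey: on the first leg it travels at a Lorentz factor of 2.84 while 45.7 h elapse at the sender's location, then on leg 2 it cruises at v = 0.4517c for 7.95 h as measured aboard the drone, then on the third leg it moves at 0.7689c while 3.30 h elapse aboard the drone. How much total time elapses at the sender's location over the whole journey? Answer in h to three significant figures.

Leg 1: 45.7 h is already measured at the sender's location.
Leg 2: γ = 1/√(1 − 0.4517²) = 1/√0.7960 = 1.121; Δt_2 = 1.121 × 7.95 = 8.911 h.
Leg 3: γ = 1/√(1 − 0.7689²) = 1/√0.4088 = 1.564; Δt_3 = 1.564 × 3.30 = 5.161 h.
Total: 45.70 + 8.911 + 5.161 h.

Δt = 59.8 h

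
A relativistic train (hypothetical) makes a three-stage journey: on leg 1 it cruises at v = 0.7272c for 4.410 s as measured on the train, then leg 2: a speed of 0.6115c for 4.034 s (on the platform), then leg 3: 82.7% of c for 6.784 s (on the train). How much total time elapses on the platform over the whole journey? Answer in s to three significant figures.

Δt = 22.5 s

Leg 1: γ = 1/√(1 − 0.7272²) = 1/√0.4712 = 1.457; Δt_1 = 1.457 × 4.410 = 6.425 s.
Leg 2: 4.034 s is already measured on the platform.
Leg 3: β = 0.827; γ = 1/√(1 − 0.827²) = 1/√0.3161 = 1.779; Δt_3 = 1.779 × 6.784 = 12.07 s.
Total: 6.425 + 4.034 + 12.07 s.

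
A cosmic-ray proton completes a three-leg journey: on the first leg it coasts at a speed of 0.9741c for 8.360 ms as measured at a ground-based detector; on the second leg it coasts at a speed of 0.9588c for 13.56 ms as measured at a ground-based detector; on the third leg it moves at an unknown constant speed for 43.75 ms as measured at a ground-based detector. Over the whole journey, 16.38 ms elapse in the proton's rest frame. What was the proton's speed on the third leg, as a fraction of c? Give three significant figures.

Leg 1: γ = 1/√(1 − 0.9741²) = 1/√0.05113 = 4.422; τ_1 = 8.360/4.422 = 1.890 ms.
Leg 2: γ = 1/√(1 − 0.9588²) = 1/√0.08070 = 3.520; τ_2 = 13.56/3.520 = 3.852 ms.
Leg 3: speed unknown; τ_3 = 43.75/γ_3.
Total proper time: 1.890 + 3.852 + τ_3 = 16.38, so τ_3 = 16.38 − 5.742 = 10.64 ms.
γ_3 = 43.75/10.64 = 4.113; β = √(1 − 1/γ²) = √0.9409.

β = 0.970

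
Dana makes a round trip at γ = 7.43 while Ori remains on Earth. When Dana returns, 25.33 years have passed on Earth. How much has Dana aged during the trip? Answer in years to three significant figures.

τ = 3.41 years

γ = 7.43
Dana's clock measures proper time along the trip: τ = Δt/γ = 25.33/7.430 years.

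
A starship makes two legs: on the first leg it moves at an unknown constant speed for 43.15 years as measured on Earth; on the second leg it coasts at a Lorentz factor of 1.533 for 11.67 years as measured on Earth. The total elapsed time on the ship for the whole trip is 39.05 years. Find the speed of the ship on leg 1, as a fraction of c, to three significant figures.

β = 0.685

Leg 1: speed unknown; τ_1 = 43.15/γ_1.
Leg 2: γ = 1.533; τ_2 = 11.67/1.533 = 7.613 years.
Total proper time: τ_1 + 7.613 = 39.05, so τ_1 = 39.05 − 7.613 = 31.44 years.
γ_1 = 43.15/31.44 = 1.373; β = √(1 − 1/γ²) = √0.4692.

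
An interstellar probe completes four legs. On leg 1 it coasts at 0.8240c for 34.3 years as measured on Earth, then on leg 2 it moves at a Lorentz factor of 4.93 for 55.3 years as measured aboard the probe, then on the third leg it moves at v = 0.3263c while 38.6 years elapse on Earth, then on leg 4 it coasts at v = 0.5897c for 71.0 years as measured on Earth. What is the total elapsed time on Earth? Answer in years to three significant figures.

Δt = 417 years

Leg 1: 34.3 years is already measured on Earth.
Leg 2: γ = 4.93; Δt_2 = 4.930 × 55.3 = 272.6 years.
Leg 3: 38.6 years is already measured on Earth.
Leg 4: 71.0 years is already measured on Earth.
Total: 34.30 + 272.6 + 38.60 + 71.00 years.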